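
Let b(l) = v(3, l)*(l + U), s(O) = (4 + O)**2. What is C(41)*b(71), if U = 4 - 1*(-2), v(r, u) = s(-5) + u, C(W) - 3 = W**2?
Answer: 9336096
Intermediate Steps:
C(W) = 3 + W**2
v(r, u) = 1 + u (v(r, u) = (4 - 5)**2 + u = (-1)**2 + u = 1 + u)
U = 6 (U = 4 + 2 = 6)
b(l) = (1 + l)*(6 + l) (b(l) = (1 + l)*(l + 6) = (1 + l)*(6 + l))
C(41)*b(71) = (3 + 41**2)*((1 + 71)*(6 + 71)) = (3 + 1681)*(72*77) = 1684*5544 = 9336096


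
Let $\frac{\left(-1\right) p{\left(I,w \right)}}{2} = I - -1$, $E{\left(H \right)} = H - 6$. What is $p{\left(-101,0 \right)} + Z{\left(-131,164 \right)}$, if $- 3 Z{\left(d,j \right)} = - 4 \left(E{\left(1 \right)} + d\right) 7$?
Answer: $- \frac{3208}{3} \approx -1069.3$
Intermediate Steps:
$E{\left(H \right)} = -6 + H$ ($E{\left(H \right)} = H - 6 = -6 + H$)
$p{\left(I,w \right)} = -2 - 2 I$ ($p{\left(I,w \right)} = - 2 \left(I - -1\right) = - 2 \left(I + 1\right) = - 2 \left(1 + I\right) = -2 - 2 I$)
$Z{\left(d,j \right)} = - \frac{140}{3} + \frac{28 d}{3}$ ($Z{\left(d,j \right)} = - \frac{- 4 \left(\left(-6 + 1\right) + d\right) 7}{3} = - \frac{- 4 \left(-5 + d\right) 7}{3} = - \frac{\left(20 - 4 d\right) 7}{3} = - \frac{140 - 28 d}{3} = - \frac{140}{3} + \frac{28 d}{3}$)
$p{\left(-101,0 \right)} + Z{\left(-131,164 \right)} = \left(-2 - -202\right) + \left(- \frac{140}{3} + \frac{28}{3} \left(-131\right)\right) = \left(-2 + 202\right) - \frac{3808}{3} = 200 - \frac{3808}{3} = - \frac{3208}{3}$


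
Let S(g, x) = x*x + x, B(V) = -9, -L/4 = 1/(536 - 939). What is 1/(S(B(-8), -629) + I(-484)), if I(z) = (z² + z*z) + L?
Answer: 403/348000176 ≈ 1.1580e-6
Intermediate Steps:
L = 4/403 (L = -4/(536 - 939) = -4/(-403) = -4*(-1/403) = 4/403 ≈ 0.0099256)
S(g, x) = x + x² (S(g, x) = x² + x = x + x²)
I(z) = 4/403 + 2*z² (I(z) = (z² + z*z) + 4/403 = (z² + z²) + 4/403 = 2*z² + 4/403 = 4/403 + 2*z²)
1/(S(B(-8), -629) + I(-484)) = 1/(-629*(1 - 629) + (4/403 + 2*(-484)²)) = 1/(-629*(-628) + (4/403 + 2*234256)) = 1/(395012 + (4/403 + 468512)) = 1/(395012 + 188810340/403) = 1/(348000176/403) = 403/348000176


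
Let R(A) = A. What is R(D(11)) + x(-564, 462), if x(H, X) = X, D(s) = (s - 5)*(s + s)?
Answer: 594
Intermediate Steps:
D(s) = 2*s*(-5 + s) (D(s) = (-5 + s)*(2*s) = 2*s*(-5 + s))
R(D(11)) + x(-564, 462) = 2*11*(-5 + 11) + 462 = 2*11*6 + 462 = 132 + 462 = 594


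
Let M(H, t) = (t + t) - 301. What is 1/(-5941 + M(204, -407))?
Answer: -1/7056 ≈ -0.00014172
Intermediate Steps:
M(H, t) = -301 + 2*t (M(H, t) = 2*t - 301 = -301 + 2*t)
1/(-5941 + M(204, -407)) = 1/(-5941 + (-301 + 2*(-407))) = 1/(-5941 + (-301 - 814)) = 1/(-5941 - 1115) = 1/(-7056) = -1/7056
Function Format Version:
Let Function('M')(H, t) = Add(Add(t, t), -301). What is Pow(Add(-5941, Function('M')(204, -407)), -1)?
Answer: Rational(-1, 7056) ≈ -0.00014172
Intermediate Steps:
Function('M')(H, t) = Add(-301, Mul(2, t)) (Function('M')(H, t) = Add(Mul(2, t), -301) = Add(-301, Mul(2, t)))
Pow(Add(-5941, Function('M')(204, -407)), -1) = Pow(Add(-5941, Add(-301, Mul(2, -407))), -1) = Pow(Add(-5941, Add(-301, -814)), -1) = Pow(Add(-5941, -1115), -1) = Pow(-7056, -1) = Rational(-1, 7056)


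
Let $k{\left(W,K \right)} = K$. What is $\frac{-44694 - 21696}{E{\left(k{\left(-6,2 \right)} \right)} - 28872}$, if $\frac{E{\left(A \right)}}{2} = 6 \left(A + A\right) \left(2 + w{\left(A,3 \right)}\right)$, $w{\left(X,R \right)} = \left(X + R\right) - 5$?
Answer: $\frac{11065}{4796} \approx 2.3071$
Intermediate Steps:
$w{\left(X,R \right)} = -5 + R + X$ ($w{\left(X,R \right)} = \left(R + X\right) - 5 = -5 + R + X$)
$E{\left(A \right)} = 24 A^{2}$ ($E{\left(A \right)} = 2 \cdot 6 \left(A + A\right) \left(2 + \left(-5 + 3 + A\right)\right) = 2 \cdot 6 \cdot 2 A \left(2 + \left(-2 + A\right)\right) = 2 \cdot 12 A A = 2 \cdot 12 A^{2} = 24 A^{2}$)
$\frac{-44694 - 21696}{E{\left(k{\left(-6,2 \right)} \right)} - 28872} = \frac{-44694 - 21696}{24 \cdot 2^{2} - 28872} = - \frac{66390}{24 \cdot 4 - 28872} = - \frac{66390}{96 - 28872} = - \frac{66390}{-28776} = \left(-66390\right) \left(- \frac{1}{28776}\right) = \frac{11065}{4796}$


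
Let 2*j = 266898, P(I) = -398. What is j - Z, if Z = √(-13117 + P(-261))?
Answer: 133449 - I*√13515 ≈ 1.3345e+5 - 116.25*I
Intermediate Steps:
j = 133449 (j = (½)*266898 = 133449)
Z = I*√13515 (Z = √(-13117 - 398) = √(-13515) = I*√13515 ≈ 116.25*I)
j - Z = 133449 - I*√13515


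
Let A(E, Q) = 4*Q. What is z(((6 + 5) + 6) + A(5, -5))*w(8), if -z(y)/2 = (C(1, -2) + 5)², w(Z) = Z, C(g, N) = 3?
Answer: -1024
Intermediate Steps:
z(y) = -128 (z(y) = -2*(3 + 5)² = -2*8² = -2*64 = -128)
z(((6 + 5) + 6) + A(5, -5))*w(8) = -128*8 = -1024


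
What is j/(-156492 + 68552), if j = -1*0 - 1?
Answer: 1/87940 ≈ 1.1371e-5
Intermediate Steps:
j = -1 (j = 0 - 1 = -1)
j/(-156492 + 68552) = -1/(-156492 + 68552) = -1/(-87940) = -1*(-1/87940) = 1/87940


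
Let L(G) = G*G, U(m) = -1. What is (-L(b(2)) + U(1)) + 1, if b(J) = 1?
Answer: -1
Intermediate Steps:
L(G) = G²
(-L(b(2)) + U(1)) + 1 = (-1*1² - 1) + 1 = (-1*1 - 1) + 1 = (-1 - 1) + 1 = -2 + 1 = -1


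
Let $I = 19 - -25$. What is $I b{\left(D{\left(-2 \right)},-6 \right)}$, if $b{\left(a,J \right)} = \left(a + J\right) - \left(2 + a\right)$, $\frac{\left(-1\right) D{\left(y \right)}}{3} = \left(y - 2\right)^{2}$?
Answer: $-352$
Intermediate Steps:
$D{\left(y \right)} = - 3 \left(-2 + y\right)^{2}$ ($D{\left(y \right)} = - 3 \left(y - 2\right)^{2} = - 3 \left(-2 + y\right)^{2}$)
$b{\left(a,J \right)} = -2 + J$ ($b{\left(a,J \right)} = \left(J + a\right) - \left(2 + a\right) = -2 + J$)
$I = 44$ ($I = 19 + 25 = 44$)
$I b{\left(D{\left(-2 \right)},-6 \right)} = 44 \left(-2 - 6\right) = 44 \left(-8\right) = -352$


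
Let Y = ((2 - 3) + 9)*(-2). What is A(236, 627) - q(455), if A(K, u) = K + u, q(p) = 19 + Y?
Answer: 860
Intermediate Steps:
Y = -16 (Y = (-1 + 9)*(-2) = 8*(-2) = -16)
q(p) = 3 (q(p) = 19 - 16 = 3)
A(236, 627) - q(455) = (236 + 627) - 1*3 = 863 - 3 = 860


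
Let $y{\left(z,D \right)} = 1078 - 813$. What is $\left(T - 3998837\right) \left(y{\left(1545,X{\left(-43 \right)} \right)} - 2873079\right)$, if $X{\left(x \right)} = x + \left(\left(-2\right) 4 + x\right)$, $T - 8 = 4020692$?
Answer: $-62808332482$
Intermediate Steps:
$T = 4020700$ ($T = 8 + 4020692 = 4020700$)
$X{\left(x \right)} = -8 + 2 x$ ($X{\left(x \right)} = x + \left(-8 + x\right) = -8 + 2 x$)
$y{\left(z,D \right)} = 265$
$\left(T - 3998837\right) \left(y{\left(1545,X{\left(-43 \right)} \right)} - 2873079\right) = \left(4020700 - 3998837\right) \left(265 - 2873079\right) = 21863 \left(-2872814\right) = -62808332482$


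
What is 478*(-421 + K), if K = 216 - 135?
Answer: -162520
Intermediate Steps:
K = 81
478*(-421 + K) = 478*(-421 + 81) = 478*(-340) = -162520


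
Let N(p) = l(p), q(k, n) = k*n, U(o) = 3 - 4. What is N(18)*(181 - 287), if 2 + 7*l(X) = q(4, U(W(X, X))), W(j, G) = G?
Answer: 636/7 ≈ 90.857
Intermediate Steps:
U(o) = -1
l(X) = -6/7 (l(X) = -2/7 + (4*(-1))/7 = -2/7 + (⅐)*(-4) = -2/7 - 4/7 = -6/7)
N(p) = -6/7
N(18)*(181 - 287) = -6*(181 - 287)/7 = -6/7*(-106) = 636/7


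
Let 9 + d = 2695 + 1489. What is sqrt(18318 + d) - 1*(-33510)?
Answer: 33510 + sqrt(22493) ≈ 33660.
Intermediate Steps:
d = 4175 (d = -9 + (2695 + 1489) = -9 + 4184 = 4175)
sqrt(18318 + d) - 1*(-33510) = sqrt(18318 + 4175) - 1*(-33510) = sqrt(22493) + 33510 = 33510 + sqrt(22493)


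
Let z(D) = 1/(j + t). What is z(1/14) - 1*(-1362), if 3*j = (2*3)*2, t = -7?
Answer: 4085/3 ≈ 1361.7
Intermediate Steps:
j = 4 (j = ((2*3)*2)/3 = (6*2)/3 = (1/3)*12 = 4)
z(D) = -1/3 (z(D) = 1/(4 - 7) = 1/(-3) = -1/3)
z(1/14) - 1*(-1362) = -1/3 - 1*(-1362) = -1/3 + 1362 = 4085/3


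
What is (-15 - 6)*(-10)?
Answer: 210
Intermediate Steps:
(-15 - 6)*(-10) = -21*(-10) = 210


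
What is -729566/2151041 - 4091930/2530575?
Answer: -92592440692/47333657205 ≈ -1.9562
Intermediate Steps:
-729566/2151041 - 4091930/2530575 = -729566*1/2151041 - 4091930*1/2530575 = -729566/2151041 - 35582/22005 = -92592440692/47333657205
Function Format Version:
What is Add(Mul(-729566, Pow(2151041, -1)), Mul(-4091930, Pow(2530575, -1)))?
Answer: Rational(-92592440692, 47333657205) ≈ -1.9562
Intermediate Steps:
Add(Mul(-729566, Pow(2151041, -1)), Mul(-4091930, Pow(2530575, -1))) = Add(Mul(-729566, Rational(1, 2151041)), Mul(-4091930, Rational(1, 2530575))) = Add(Rational(-729566, 2151041), Rational(-35582, 22005)) = Rational(-92592440692, 47333657205)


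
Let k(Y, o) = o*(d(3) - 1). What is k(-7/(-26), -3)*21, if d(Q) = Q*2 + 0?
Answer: -315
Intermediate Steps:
d(Q) = 2*Q (d(Q) = 2*Q + 0 = 2*Q)
k(Y, o) = 5*o (k(Y, o) = o*(2*3 - 1) = o*(6 - 1) = o*5 = 5*o)
k(-7/(-26), -3)*21 = (5*(-3))*21 = -15*21 = -315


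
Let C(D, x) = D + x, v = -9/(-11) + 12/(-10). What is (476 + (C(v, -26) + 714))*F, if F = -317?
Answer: -20287683/55 ≈ -3.6887e+5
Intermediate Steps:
v = -21/55 (v = -9*(-1/11) + 12*(-⅒) = 9/11 - 6/5 = -21/55 ≈ -0.38182)
(476 + (C(v, -26) + 714))*F = (476 + ((-21/55 - 26) + 714))*(-317) = (476 + (-1451/55 + 714))*(-317) = (476 + 37819/55)*(-317) = (63999/55)*(-317) = -20287683/55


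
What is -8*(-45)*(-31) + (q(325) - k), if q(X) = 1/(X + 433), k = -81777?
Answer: 53527687/758 ≈ 70617.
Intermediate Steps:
q(X) = 1/(433 + X)
-8*(-45)*(-31) + (q(325) - k) = -8*(-45)*(-31) + (1/(433 + 325) - 1*(-81777)) = 360*(-31) + (1/758 + 81777) = -11160 + (1/758 + 81777) = -11160 + 61986967/758 = 53527687/758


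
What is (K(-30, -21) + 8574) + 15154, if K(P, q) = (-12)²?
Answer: 23872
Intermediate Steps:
K(P, q) = 144
(K(-30, -21) + 8574) + 15154 = (144 + 8574) + 15154 = 8718 + 15154 = 23872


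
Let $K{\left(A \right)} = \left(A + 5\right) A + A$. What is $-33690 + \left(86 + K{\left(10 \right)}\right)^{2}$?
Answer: $26826$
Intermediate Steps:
$K{\left(A \right)} = A + A \left(5 + A\right)$ ($K{\left(A \right)} = \left(5 + A\right) A + A = A \left(5 + A\right) + A = A + A \left(5 + A\right)$)
$-33690 + \left(86 + K{\left(10 \right)}\right)^{2} = -33690 + \left(86 + 10 \left(6 + 10\right)\right)^{2} = -33690 + \left(86 + 10 \cdot 16\right)^{2} = -33690 + \left(86 + 160\right)^{2} = -33690 + 246^{2} = -33690 + 60516 = 26826$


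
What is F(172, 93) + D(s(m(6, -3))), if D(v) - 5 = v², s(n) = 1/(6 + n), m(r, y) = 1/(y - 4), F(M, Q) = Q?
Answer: 164787/1681 ≈ 98.029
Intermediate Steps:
m(r, y) = 1/(-4 + y)
D(v) = 5 + v²
F(172, 93) + D(s(m(6, -3))) = 93 + (5 + (1/(6 + 1/(-4 - 3)))²) = 93 + (5 + (1/(6 + 1/(-7)))²) = 93 + (5 + (1/(6 - ⅐))²) = 93 + (5 + (1/(41/7))²) = 93 + (5 + (7/41)²) = 93 + (5 + 49/1681) = 93 + 8454/1681 = 164787/1681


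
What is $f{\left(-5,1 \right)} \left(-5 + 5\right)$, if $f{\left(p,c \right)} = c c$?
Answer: $0$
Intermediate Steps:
$f{\left(p,c \right)} = c^{2}$
$f{\left(-5,1 \right)} \left(-5 + 5\right) = 1^{2} \left(-5 + 5\right) = 1 \cdot 0 = 0$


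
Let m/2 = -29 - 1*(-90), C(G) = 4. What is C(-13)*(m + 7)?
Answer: 516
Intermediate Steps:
m = 122 (m = 2*(-29 - 1*(-90)) = 2*(-29 + 90) = 2*61 = 122)
C(-13)*(m + 7) = 4*(122 + 7) = 4*129 = 516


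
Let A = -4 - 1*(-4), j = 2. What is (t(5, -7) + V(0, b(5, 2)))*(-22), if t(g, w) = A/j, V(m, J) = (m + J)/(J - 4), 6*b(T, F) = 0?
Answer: 0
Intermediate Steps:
b(T, F) = 0 (b(T, F) = (⅙)*0 = 0)
A = 0 (A = -4 + 4 = 0)
V(m, J) = (J + m)/(-4 + J)
t(g, w) = 0 (t(g, w) = 0/2 = 0*(½) = 0)
(t(5, -7) + V(0, b(5, 2)))*(-22) = (0 + (0 + 0)/(-4 + 0))*(-22) = (0 + 0/(-4))*(-22) = (0 - ¼*0)*(-22) = (0 + 0)*(-22) = 0*(-22) = 0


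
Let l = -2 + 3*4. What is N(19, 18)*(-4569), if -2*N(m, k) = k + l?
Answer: 63966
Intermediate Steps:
l = 10 (l = -2 + 12 = 10)
N(m, k) = -5 - k/2 (N(m, k) = -(k + 10)/2 = -(10 + k)/2 = -5 - k/2)
N(19, 18)*(-4569) = (-5 - ½*18)*(-4569) = (-5 - 9)*(-4569) = -14*(-4569) = 63966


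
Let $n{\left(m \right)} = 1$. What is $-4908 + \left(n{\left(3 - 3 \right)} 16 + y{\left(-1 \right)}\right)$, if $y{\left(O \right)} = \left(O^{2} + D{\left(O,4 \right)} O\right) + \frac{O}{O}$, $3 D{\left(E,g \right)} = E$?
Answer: $- \frac{14669}{3} \approx -4889.7$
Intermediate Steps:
$D{\left(E,g \right)} = \frac{E}{3}$
$y{\left(O \right)} = 1 + \frac{4 O^{2}}{3}$ ($y{\left(O \right)} = \left(O^{2} + \frac{O}{3} O\right) + \frac{O}{O} = \left(O^{2} + \frac{O^{2}}{3}\right) + 1 = \frac{4 O^{2}}{3} + 1 = 1 + \frac{4 O^{2}}{3}$)
$-4908 + \left(n{\left(3 - 3 \right)} 16 + y{\left(-1 \right)}\right) = -4908 + \left(1 \cdot 16 + \left(1 + \frac{4 \left(-1\right)^{2}}{3}\right)\right) = -4908 + \left(16 + \left(1 + \frac{4}{3} \cdot 1\right)\right) = -4908 + \left(16 + \left(1 + \frac{4}{3}\right)\right) = -4908 + \left(16 + \frac{7}{3}\right) = -4908 + \frac{55}{3} = - \frac{14669}{3}$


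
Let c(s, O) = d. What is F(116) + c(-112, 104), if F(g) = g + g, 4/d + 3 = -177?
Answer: 10439/45 ≈ 231.98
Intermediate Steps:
d = -1/45 (d = 4/(-3 - 177) = 4/(-180) = 4*(-1/180) = -1/45 ≈ -0.022222)
F(g) = 2*g
c(s, O) = -1/45
F(116) + c(-112, 104) = 2*116 - 1/45 = 232 - 1/45 = 10439/45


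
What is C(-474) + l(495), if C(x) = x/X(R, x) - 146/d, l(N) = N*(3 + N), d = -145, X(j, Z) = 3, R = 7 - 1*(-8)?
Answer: 35721186/145 ≈ 2.4635e+5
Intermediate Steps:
R = 15 (R = 7 + 8 = 15)
C(x) = 146/145 + x/3 (C(x) = x/3 - 146/(-145) = x*(⅓) - 146*(-1/145) = x/3 + 146/145 = 146/145 + x/3)
C(-474) + l(495) = (146/145 + (⅓)*(-474)) + 495*(3 + 495) = (146/145 - 158) + 495*498 = -22764/145 + 246510 = 35721186/145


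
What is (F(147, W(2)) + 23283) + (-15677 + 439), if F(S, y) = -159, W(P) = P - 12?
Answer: 7886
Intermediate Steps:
W(P) = -12 + P
(F(147, W(2)) + 23283) + (-15677 + 439) = (-159 + 23283) + (-15677 + 439) = 23124 - 15238 = 7886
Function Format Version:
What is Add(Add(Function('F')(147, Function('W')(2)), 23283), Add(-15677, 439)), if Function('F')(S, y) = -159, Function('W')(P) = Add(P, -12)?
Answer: 7886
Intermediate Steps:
Function('W')(P) = Add(-12, P)
Add(Add(Function('F')(147, Function('W')(2)), 23283), Add(-15677, 439)) = Add(Add(-159, 23283), Add(-15677, 439)) = Add(23124, -15238) = 7886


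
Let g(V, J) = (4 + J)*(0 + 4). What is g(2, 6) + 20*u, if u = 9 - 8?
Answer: 60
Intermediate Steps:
u = 1
g(V, J) = 16 + 4*J (g(V, J) = (4 + J)*4 = 16 + 4*J)
g(2, 6) + 20*u = (16 + 4*6) + 20*1 = (16 + 24) + 20 = 40 + 20 = 60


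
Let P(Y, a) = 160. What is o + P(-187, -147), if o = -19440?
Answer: -19280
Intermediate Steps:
o + P(-187, -147) = -19440 + 160 = -19280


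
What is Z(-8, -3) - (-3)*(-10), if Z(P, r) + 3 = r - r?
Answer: -33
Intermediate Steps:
Z(P, r) = -3 (Z(P, r) = -3 + (r - r) = -3 + 0 = -3)
Z(-8, -3) - (-3)*(-10) = -3 - (-3)*(-10) = -3 - 1*30 = -3 - 30 = -33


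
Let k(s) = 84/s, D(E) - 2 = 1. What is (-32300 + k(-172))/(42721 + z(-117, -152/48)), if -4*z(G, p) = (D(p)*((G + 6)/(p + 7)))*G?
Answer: -63890366/79476169 ≈ -0.80389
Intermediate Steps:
D(E) = 3 (D(E) = 2 + 1 = 3)
z(G, p) = -3*G*(6 + G)/(4*(7 + p)) (z(G, p) = -3*((G + 6)/(p + 7))*G/4 = -3*((6 + G)/(7 + p))*G/4 = -3*(6 + G)/(7 + p)*G/4 = -3*G*(6 + G)/(4*(7 + p)))
(-32300 + k(-172))/(42721 + z(-117, -152/48)) = (-32300 + 84/(-172))/(42721 - 3*(-117)*(6 - 117)/(28 + 4*(-152/48))) = (-32300 + 84*(-1/172))/(42721 - 3*(-117)*(-111)/(28 + 4*(-152*1/48))) = (-32300 - 21/43)/(42721 - 3*(-117)*(-111)/(28 + 4*(-19/6))) = -1388921/(43*(42721 - 3*(-117)*(-111)/(28 - 38/3))) = -1388921/(43*(42721 - 3*(-117)*(-111)/46/3)) = -1388921/(43*(42721 - 3*(-117)*3/46*(-111))) = -1388921/(43*(42721 - 116883/46)) = -1388921/(43*1848283/46) = -1388921/43*46/1848283 = -63890366/79476169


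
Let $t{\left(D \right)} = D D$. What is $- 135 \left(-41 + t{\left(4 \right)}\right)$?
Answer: $3375$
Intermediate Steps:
$t{\left(D \right)} = D^{2}$
$- 135 \left(-41 + t{\left(4 \right)}\right) = - 135 \left(-41 + 4^{2}\right) = - 135 \left(-41 + 16\right) = \left(-135\right) \left(-25\right) = 3375$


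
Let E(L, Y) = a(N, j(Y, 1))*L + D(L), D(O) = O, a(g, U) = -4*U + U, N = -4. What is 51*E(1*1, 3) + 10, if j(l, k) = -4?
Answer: 673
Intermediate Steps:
a(g, U) = -3*U
E(L, Y) = 13*L (E(L, Y) = (-3*(-4))*L + L = 12*L + L = 13*L)
51*E(1*1, 3) + 10 = 51*(13*(1*1)) + 10 = 51*(13*1) + 10 = 51*13 + 10 = 663 + 10 = 673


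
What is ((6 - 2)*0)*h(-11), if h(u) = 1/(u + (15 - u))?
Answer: 0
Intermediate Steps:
h(u) = 1/15
((6 - 2)*0)*h(-11) = ((6 - 2)*0)*(1/15) = (4*0)*(1/15) = 0*(1/15) = 0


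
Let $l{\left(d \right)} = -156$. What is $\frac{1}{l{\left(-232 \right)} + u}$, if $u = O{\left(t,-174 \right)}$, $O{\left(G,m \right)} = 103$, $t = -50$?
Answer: $- \frac{1}{53} \approx -0.018868$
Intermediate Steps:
$u = 103$
$\frac{1}{l{\left(-232 \right)} + u} = \frac{1}{-156 + 103} = \frac{1}{-53} = - \frac{1}{53}$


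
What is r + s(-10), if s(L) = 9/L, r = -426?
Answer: -4269/10 ≈ -426.90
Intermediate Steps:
r + s(-10) = -426 + 9/(-10) = -426 + 9*(-⅒) = -426 - 9/10 = -4269/10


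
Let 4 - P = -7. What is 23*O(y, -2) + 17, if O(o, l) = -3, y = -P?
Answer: -52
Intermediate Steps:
P = 11 (P = 4 - 1*(-7) = 4 + 7 = 11)
y = -11 (y = -1*11 = -11)
23*O(y, -2) + 17 = 23*(-3) + 17 = -69 + 17 = -52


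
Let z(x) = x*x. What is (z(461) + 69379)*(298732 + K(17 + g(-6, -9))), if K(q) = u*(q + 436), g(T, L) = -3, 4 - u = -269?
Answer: 118843965800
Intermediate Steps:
u = 273 (u = 4 - 1*(-269) = 4 + 269 = 273)
K(q) = 119028 + 273*q (K(q) = 273*(q + 436) = 273*(436 + q) = 119028 + 273*q)
z(x) = x²
(z(461) + 69379)*(298732 + K(17 + g(-6, -9))) = (461² + 69379)*(298732 + (119028 + 273*(17 - 3))) = (212521 + 69379)*(298732 + (119028 + 273*14)) = 281900*(298732 + (119028 + 3822)) = 281900*(298732 + 122850) = 281900*421582 = 118843965800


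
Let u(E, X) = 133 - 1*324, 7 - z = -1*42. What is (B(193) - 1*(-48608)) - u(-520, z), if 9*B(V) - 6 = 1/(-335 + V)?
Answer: 62365973/1278 ≈ 48800.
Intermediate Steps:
z = 49 (z = 7 - (-1)*42 = 7 - 1*(-42) = 7 + 42 = 49)
B(V) = 2/3 + 1/(9*(-335 + V))
u(E, X) = -191 (u(E, X) = 133 - 324 = -191)
(B(193) - 1*(-48608)) - u(-520, z) = ((-2009 + 6*193)/(9*(-335 + 193)) - 1*(-48608)) - 1*(-191) = ((1/9)*(-2009 + 1158)/(-142) + 48608) + 191 = ((1/9)*(-1/142)*(-851) + 48608) + 191 = (851/1278 + 48608) + 191 = 62121875/1278 + 191 = 62365973/1278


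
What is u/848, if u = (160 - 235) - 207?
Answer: -141/424 ≈ -0.33255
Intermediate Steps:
u = -282 (u = -75 - 207 = -282)
u/848 = -282/848 = -282*1/848 = -141/424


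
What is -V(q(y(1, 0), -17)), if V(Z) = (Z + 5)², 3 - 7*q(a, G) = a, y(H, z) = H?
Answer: -1369/49 ≈ -27.939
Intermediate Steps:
q(a, G) = 3/7 - a/7
V(Z) = (5 + Z)²
-V(q(y(1, 0), -17)) = -(5 + (3/7 - ⅐*1))² = -(5 + (3/7 - ⅐))² = -(5 + 2/7)² = -(37/7)² = -1*1369/49 = -1369/49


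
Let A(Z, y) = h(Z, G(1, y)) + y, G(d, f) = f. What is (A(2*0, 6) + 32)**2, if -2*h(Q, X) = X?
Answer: 1225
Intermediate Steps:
h(Q, X) = -X/2
A(Z, y) = y/2 (A(Z, y) = -y/2 + y = y/2)
(A(2*0, 6) + 32)**2 = ((1/2)*6 + 32)**2 = (3 + 32)**2 = 35**2 = 1225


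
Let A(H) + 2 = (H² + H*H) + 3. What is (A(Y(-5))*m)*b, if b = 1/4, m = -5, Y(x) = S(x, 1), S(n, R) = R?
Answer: -15/4 ≈ -3.7500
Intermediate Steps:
Y(x) = 1
b = ¼ ≈ 0.25000
A(H) = 1 + 2*H² (A(H) = -2 + ((H² + H*H) + 3) = -2 + ((H² + H²) + 3) = -2 + (2*H² + 3) = -2 + (3 + 2*H²) = 1 + 2*H²)
(A(Y(-5))*m)*b = ((1 + 2*1²)*(-5))*(¼) = ((1 + 2*1)*(-5))*(¼) = ((1 + 2)*(-5))*(¼) = (3*(-5))*(¼) = -15*¼ = -15/4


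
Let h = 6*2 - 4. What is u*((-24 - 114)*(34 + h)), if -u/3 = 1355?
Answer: 23560740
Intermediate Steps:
h = 8 (h = 12 - 4 = 8)
u = -4065 (u = -3*1355 = -4065)
u*((-24 - 114)*(34 + h)) = -4065*(-24 - 114)*(34 + 8) = -(-560970)*42 = -4065*(-5796) = 23560740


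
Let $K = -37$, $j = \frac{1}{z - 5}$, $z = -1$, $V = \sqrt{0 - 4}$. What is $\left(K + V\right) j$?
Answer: $\frac{37}{6} - \frac{i}{3} \approx 6.1667 - 0.33333 i$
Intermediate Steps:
$V = 2 i$ ($V = \sqrt{-4} = 2 i \approx 2.0 i$)
$j = - \frac{1}{6}$ ($j = \frac{1}{-1 - 5} = \frac{1}{-6} = - \frac{1}{6} \approx -0.16667$)
$\left(K + V\right) j = \left(-37 + 2 i\right) \left(- \frac{1}{6}\right) = \frac{37}{6} - \frac{i}{3}$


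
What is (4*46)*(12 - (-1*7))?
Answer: 3496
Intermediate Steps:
(4*46)*(12 - (-1*7)) = 184*(12 - (-7)) = 184*(12 - 1*(-7)) = 184*(12 + 7) = 184*19 = 3496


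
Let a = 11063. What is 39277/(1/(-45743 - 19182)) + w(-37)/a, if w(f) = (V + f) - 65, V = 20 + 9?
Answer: -28211305206248/11063 ≈ -2.5501e+9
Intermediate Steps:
V = 29
w(f) = -36 + f (w(f) = (29 + f) - 65 = -36 + f)
39277/(1/(-45743 - 19182)) + w(-37)/a = 39277/(1/(-45743 - 19182)) + (-36 - 37)/11063 = 39277/(1/(-64925)) - 73*1/11063 = 39277/(-1/64925) - 73/11063 = 39277*(-64925) - 73/11063 = -2550059225 - 73/11063 = -28211305206248/11063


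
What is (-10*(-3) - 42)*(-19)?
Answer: 228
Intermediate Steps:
(-10*(-3) - 42)*(-19) = (30 - 42)*(-19) = -12*(-19) = 228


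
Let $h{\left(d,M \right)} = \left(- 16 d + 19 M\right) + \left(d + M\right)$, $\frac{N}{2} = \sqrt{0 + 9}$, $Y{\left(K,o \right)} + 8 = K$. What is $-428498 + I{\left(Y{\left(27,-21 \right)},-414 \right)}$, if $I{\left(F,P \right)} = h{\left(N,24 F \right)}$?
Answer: $-419468$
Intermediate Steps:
$Y{\left(K,o \right)} = -8 + K$
$N = 6$ ($N = 2 \sqrt{0 + 9} = 2 \sqrt{9} = 2 \cdot 3 = 6$)
$h{\left(d,M \right)} = - 15 d + 20 M$ ($h{\left(d,M \right)} = \left(- 16 d + 19 M\right) + \left(M + d\right) = - 15 d + 20 M$)
$I{\left(F,P \right)} = -90 + 480 F$ ($I{\left(F,P \right)} = \left(-15\right) 6 + 20 \cdot 24 F = -90 + 480 F$)
$-428498 + I{\left(Y{\left(27,-21 \right)},-414 \right)} = -428498 - \left(90 - 480 \left(-8 + 27\right)\right) = -428498 + \left(-90 + 480 \cdot 19\right) = -428498 + \left(-90 + 9120\right) = -428498 + 9030 = -419468$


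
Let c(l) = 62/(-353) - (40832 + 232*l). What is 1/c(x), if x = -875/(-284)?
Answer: -25063/1041291568 ≈ -2.4069e-5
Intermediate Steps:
x = 875/284 (x = -875*(-1/284) = 875/284 ≈ 3.0810)
c(l) = -14413758/353 - 232*l (c(l) = 62*(-1/353) - (40832 + 232*l) = -62/353 - 232*(176 + l) = -62/353 + (-40832 - 232*l) = -14413758/353 - 232*l)
1/c(x) = 1/(-14413758/353 - 232*875/284) = 1/(-14413758/353 - 50750/71) = 1/(-1041291568/25063) = -25063/1041291568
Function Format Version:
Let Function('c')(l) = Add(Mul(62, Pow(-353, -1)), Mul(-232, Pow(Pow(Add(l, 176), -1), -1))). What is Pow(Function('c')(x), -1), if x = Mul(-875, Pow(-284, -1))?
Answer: Rational(-25063, 1041291568) ≈ -2.4069e-5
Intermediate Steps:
x = Rational(875, 284) (x = Mul(-875, Rational(-1, 284)) = Rational(875, 284) ≈ 3.0810)
Function('c')(l) = Add(Rational(-14413758, 353), Mul(-232, l)) (Function('c')(l) = Add(Mul(62, Rational(-1, 353)), Mul(-232, Pow(Pow(Add(176, l), -1), -1))) = Add(Rational(-62, 353), Mul(-232, Add(176, l))) = Add(Rational(-62, 353), Add(-40832, Mul(-232, l))) = Add(Rational(-14413758, 353), Mul(-232, l)))
Pow(Function('c')(x), -1) = Pow(Add(Rational(-14413758, 353), Mul(-232, Rational(875, 284))), -1) = Pow(Add(Rational(-14413758, 353), Rational(-50750, 71)), -1) = Pow(Rational(-1041291568, 25063), -1) = Rational(-25063, 1041291568)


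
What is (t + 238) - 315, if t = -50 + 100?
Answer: -27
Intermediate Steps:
t = 50
(t + 238) - 315 = (50 + 238) - 315 = 288 - 315 = -27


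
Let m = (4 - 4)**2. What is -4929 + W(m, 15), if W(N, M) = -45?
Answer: -4974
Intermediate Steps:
m = 0 (m = 0**2 = 0)
-4929 + W(m, 15) = -4929 - 45 = -4974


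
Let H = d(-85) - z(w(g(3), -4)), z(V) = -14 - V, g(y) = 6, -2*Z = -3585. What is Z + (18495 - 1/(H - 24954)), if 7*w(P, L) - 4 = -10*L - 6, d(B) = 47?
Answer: 7068692489/348426 ≈ 20288.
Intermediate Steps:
Z = 3585/2 (Z = -½*(-3585) = 3585/2 ≈ 1792.5)
w(P, L) = -2/7 - 10*L/7 (w(P, L) = 4/7 + (-10*L - 6)/7 = 4/7 + (-6 - 10*L)/7 = 4/7 + (-6/7 - 10*L/7) = -2/7 - 10*L/7)
H = 465/7 (H = 47 - (-14 - (-2/7 - 10/7*(-4))) = 47 - (-14 - (-2/7 + 40/7)) = 47 - (-14 - 1*38/7) = 47 - (-14 - 38/7) = 47 - 1*(-136/7) = 47 + 136/7 = 465/7 ≈ 66.429)
Z + (18495 - 1/(H - 24954)) = 3585/2 + (18495 - 1/(465/7 - 24954)) = 3585/2 + (18495 - 1/(-174213/7)) = 3585/2 + (18495 - 1*(-7/174213)) = 3585/2 + (18495 + 7/174213) = 3585/2 + 3222069442/174213 = 7068692489/348426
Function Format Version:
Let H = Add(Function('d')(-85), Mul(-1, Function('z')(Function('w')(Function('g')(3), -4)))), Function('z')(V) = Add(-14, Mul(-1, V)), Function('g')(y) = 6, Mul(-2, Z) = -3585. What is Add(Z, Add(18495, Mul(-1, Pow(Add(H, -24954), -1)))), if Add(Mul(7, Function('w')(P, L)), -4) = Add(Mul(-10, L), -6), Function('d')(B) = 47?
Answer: Rational(7068692489, 348426) ≈ 20288.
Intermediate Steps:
Z = Rational(3585, 2) (Z = Mul(Rational(-1, 2), -3585) = Rational(3585, 2) ≈ 1792.5)
Function('w')(P, L) = Add(Rational(-2, 7), Mul(Rational(-10, 7), L)) (Function('w')(P, L) = Add(Rational(4, 7), Mul(Rational(1, 7), Add(Mul(-10, L), -6))) = Add(Rational(4, 7), Mul(Rational(1, 7), Add(-6, Mul(-10, L)))) = Add(Rational(4, 7), Add(Rational(-6, 7), Mul(Rational(-10, 7), L))) = Add(Rational(-2, 7), Mul(Rational(-10, 7), L)))
H = Rational(465, 7) (H = Add(47, Mul(-1, Add(-14, Mul(-1, Add(Rational(-2, 7), Mul(Rational(-10, 7), -4)))))) = Add(47, Mul(-1, Add(-14, Mul(-1, Add(Rational(-2, 7), Rational(40, 7)))))) = Add(47, Mul(-1, Add(-14, Mul(-1, Rational(38, 7))))) = Add(47, Mul(-1, Add(-14, Rational(-38, 7)))) = Add(47, Mul(-1, Rational(-136, 7))) = Add(47, Rational(136, 7)) = Rational(465, 7) ≈ 66.429)
Add(Z, Add(18495, Mul(-1, Pow(Add(H, -24954), -1)))) = Add(Rational(3585, 2), Add(18495, Mul(-1, Pow(Add(Rational(465, 7), -24954), -1)))) = Add(Rational(3585, 2), Add(18495, Mul(-1, Pow(Rational(-174213, 7), -1)))) = Add(Rational(3585, 2), Add(18495, Mul(-1, Rational(-7, 174213)))) = Add(Rational(3585, 2), Add(18495, Rational(7, 174213))) = Add(Rational(3585, 2), Rational(3222069442, 174213)) = Rational(7068692489, 348426)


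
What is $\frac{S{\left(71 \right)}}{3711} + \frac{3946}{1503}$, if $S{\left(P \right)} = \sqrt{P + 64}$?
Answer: $\frac{3946}{1503} + \frac{\sqrt{15}}{1237} \approx 2.6285$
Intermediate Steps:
$S{\left(P \right)} = \sqrt{64 + P}$
$\frac{S{\left(71 \right)}}{3711} + \frac{3946}{1503} = \frac{\sqrt{64 + 71}}{3711} + \frac{3946}{1503} = \sqrt{135} \cdot \frac{1}{3711} + 3946 \cdot \frac{1}{1503} = 3 \sqrt{15} \cdot \frac{1}{3711} + \frac{3946}{1503} = \frac{\sqrt{15}}{1237} + \frac{3946}{1503} = \frac{3946}{1503} + \frac{\sqrt{15}}{1237}$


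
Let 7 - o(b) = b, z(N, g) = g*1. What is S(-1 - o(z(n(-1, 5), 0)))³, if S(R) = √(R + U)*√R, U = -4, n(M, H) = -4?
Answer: -384*√6 ≈ -940.60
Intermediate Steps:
z(N, g) = g
o(b) = 7 - b
S(R) = √R*√(-4 + R) (S(R) = √(R - 4)*√R = √(-4 + R)*√R = √R*√(-4 + R))
S(-1 - o(z(n(-1, 5), 0)))³ = (√(-1 - (7 - 1*0))*√(-4 + (-1 - (7 - 1*0))))³ = (√(-1 - (7 + 0))*√(-4 + (-1 - (7 + 0))))³ = (√(-1 - 1*7)*√(-4 + (-1 - 1*7)))³ = (√(-1 - 7)*√(-4 + (-1 - 7)))³ = (√(-8)*√(-4 - 8))³ = ((2*I*√2)*√(-12))³ = ((2*I*√2)*(2*I*√3))³ = (-4*√6)³ = -384*√6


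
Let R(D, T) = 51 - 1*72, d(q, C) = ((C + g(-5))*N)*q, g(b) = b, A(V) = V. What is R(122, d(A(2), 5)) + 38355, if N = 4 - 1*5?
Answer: 38334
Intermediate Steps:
N = -1 (N = 4 - 5 = -1)
d(q, C) = q*(5 - C) (d(q, C) = ((C - 5)*(-1))*q = ((-5 + C)*(-1))*q = (5 - C)*q = q*(5 - C))
R(D, T) = -21 (R(D, T) = 51 - 72 = -21)
R(122, d(A(2), 5)) + 38355 = -21 + 38355 = 38334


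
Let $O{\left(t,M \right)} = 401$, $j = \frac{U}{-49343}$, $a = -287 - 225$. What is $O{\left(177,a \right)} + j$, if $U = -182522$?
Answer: $\frac{19969065}{49343} \approx 404.7$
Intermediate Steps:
$a = -512$ ($a = -287 - 225 = -512$)
$j = \frac{182522}{49343}$ ($j = - \frac{182522}{-49343} = \left(-182522\right) \left(- \frac{1}{49343}\right) = \frac{182522}{49343} \approx 3.699$)
$O{\left(177,a \right)} + j = 401 + \frac{182522}{49343} = \frac{19969065}{49343}$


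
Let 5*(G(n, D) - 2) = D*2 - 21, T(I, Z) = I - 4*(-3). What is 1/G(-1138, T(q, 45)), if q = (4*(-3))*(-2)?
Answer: 5/61 ≈ 0.081967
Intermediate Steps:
q = 24 (q = -12*(-2) = 24)
T(I, Z) = 12 + I (T(I, Z) = I + 12 = 12 + I)
G(n, D) = -11/5 + 2*D/5 (G(n, D) = 2 + (D*2 - 21)/5 = 2 + (2*D - 21)/5 = 2 + (-21 + 2*D)/5 = 2 + (-21/5 + 2*D/5) = -11/5 + 2*D/5)
1/G(-1138, T(q, 45)) = 1/(-11/5 + 2*(12 + 24)/5) = 1/(-11/5 + (⅖)*36) = 1/(-11/5 + 72/5) = 1/(61/5) = 5/61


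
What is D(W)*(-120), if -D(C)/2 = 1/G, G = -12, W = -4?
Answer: -20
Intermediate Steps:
D(C) = ⅙ (D(C) = -2/(-12) = -2*(-1/12) = ⅙)
D(W)*(-120) = (⅙)*(-120) = -20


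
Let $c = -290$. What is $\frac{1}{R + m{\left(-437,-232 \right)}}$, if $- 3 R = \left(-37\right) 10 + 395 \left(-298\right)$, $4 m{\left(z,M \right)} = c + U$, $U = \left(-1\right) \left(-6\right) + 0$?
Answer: $\frac{1}{39289} \approx 2.5452 \cdot 10^{-5}$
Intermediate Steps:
$U = 6$ ($U = 6 + 0 = 6$)
$m{\left(z,M \right)} = -71$ ($m{\left(z,M \right)} = \frac{-290 + 6}{4} = \frac{1}{4} \left(-284\right) = -71$)
$R = 39360$ ($R = - \frac{\left(-37\right) 10 + 395 \left(-298\right)}{3} = - \frac{-370 - 117710}{3} = \left(- \frac{1}{3}\right) \left(-118080\right) = 39360$)
$\frac{1}{R + m{\left(-437,-232 \right)}} = \frac{1}{39360 - 71} = \frac{1}{39289}$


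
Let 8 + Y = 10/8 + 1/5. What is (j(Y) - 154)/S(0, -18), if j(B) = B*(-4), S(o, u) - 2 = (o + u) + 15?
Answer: 639/5 ≈ 127.80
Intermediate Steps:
S(o, u) = 17 + o + u (S(o, u) = 2 + ((o + u) + 15) = 2 + (15 + o + u) = 17 + o + u)
Y = -131/20 (Y = -8 + (10/8 + 1/5) = -8 + (10*(⅛) + 1*(⅕)) = -8 + (5/4 + ⅕) = -8 + 29/20 = -131/20 ≈ -6.5500)
j(B) = -4*B
(j(Y) - 154)/S(0, -18) = (-4*(-131/20) - 154)/(17 + 0 - 18) = (131/5 - 154)/(-1) = -1*(-639/5) = 639/5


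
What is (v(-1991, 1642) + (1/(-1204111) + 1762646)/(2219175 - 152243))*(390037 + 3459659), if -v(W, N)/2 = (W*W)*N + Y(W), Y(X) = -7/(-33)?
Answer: -343002678135258586951608547416/6844242782993 ≈ -5.0116e+16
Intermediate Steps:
Y(X) = 7/33 (Y(X) = -7*(-1/33) = 7/33)
v(W, N) = -14/33 - 2*N*W² (v(W, N) = -2*((W*W)*N + 7/33) = -2*(W²*N + 7/33) = -2*(N*W² + 7/33) = -2*(7/33 + N*W²) = -14/33 - 2*N*W²)
(v(-1991, 1642) + (1/(-1204111) + 1762646)/(2219175 - 152243))*(390037 + 3459659) = ((-14/33 - 2*1642*(-1991)²) + (1/(-1204111) + 1762646)/(2219175 - 152243))*(390037 + 3459659) = ((-14/33 - 2*1642*3964081) + (-1/1204111 + 1762646)/2066932)*3849696 = ((-14/33 - 13018042004) + (2122421437705/1204111)*(1/2066932))*3849696 = (-429595386146/33 + 2122421437705/2488815557452)*3849696 = -1069183680379724280415727/82130913395916*3849696 = -343002678135258586951608547416/6844242782993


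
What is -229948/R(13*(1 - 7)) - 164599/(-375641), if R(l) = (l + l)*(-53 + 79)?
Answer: 21761377553/380899974 ≈ 57.131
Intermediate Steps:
R(l) = 52*l (R(l) = (2*l)*26 = 52*l)
-229948/R(13*(1 - 7)) - 164599/(-375641) = -229948*1/(676*(1 - 7)) - 164599/(-375641) = -229948/(52*(13*(-6))) - 164599*(-1/375641) = -229948/(52*(-78)) + 164599/375641 = -229948/(-4056) + 164599/375641 = -229948*(-1/4056) + 164599/375641 = 57487/1014 + 164599/375641 = 21761377553/380899974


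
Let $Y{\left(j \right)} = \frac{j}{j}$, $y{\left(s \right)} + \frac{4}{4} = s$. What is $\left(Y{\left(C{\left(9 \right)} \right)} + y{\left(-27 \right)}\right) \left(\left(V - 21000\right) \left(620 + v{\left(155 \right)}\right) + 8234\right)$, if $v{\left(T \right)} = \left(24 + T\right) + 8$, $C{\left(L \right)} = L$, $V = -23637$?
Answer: $972373275$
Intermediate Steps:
$y{\left(s \right)} = -1 + s$
$Y{\left(j \right)} = 1$
$v{\left(T \right)} = 32 + T$
$\left(Y{\left(C{\left(9 \right)} \right)} + y{\left(-27 \right)}\right) \left(\left(V - 21000\right) \left(620 + v{\left(155 \right)}\right) + 8234\right) = \left(1 - 28\right) \left(\left(-23637 - 21000\right) \left(620 + \left(32 + 155\right)\right) + 8234\right) = \left(1 - 28\right) \left(- 44637 \left(620 + 187\right) + 8234\right) = - 27 \left(\left(-44637\right) 807 + 8234\right) = - 27 \left(-36022059 + 8234\right) = \left(-27\right) \left(-36013825\right) = 972373275$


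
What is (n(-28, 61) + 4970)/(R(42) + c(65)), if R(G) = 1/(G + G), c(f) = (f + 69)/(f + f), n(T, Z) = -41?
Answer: 26912340/5693 ≈ 4727.3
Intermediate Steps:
c(f) = (69 + f)/(2*f) (c(f) = (69 + f)/((2*f)) = (69 + f)*(1/(2*f)) = (69 + f)/(2*f))
R(G) = 1/(2*G)
(n(-28, 61) + 4970)/(R(42) + c(65)) = (-41 + 4970)/((½)/42 + (½)*(69 + 65)/65) = 4929/((½)*(1/42) + (½)*(1/65)*134) = 4929/(1/84 + 67/65) = 4929/(5693/5460) = 4929*(5460/5693) = 26912340/5693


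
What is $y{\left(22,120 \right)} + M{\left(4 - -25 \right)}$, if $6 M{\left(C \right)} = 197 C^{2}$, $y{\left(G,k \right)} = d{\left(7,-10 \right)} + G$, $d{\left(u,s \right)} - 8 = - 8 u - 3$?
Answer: $\frac{165503}{6} \approx 27584.0$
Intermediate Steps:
$d{\left(u,s \right)} = 5 - 8 u$ ($d{\left(u,s \right)} = 8 - \left(3 + 8 u\right) = 5 - 8 u$)
$y{\left(G,k \right)} = -51 + G$ ($y{\left(G,k \right)} = \left(5 - 56\right) + G = -51 + G$)
$M{\left(C \right)} = \frac{197 C^{2}}{6}$
$y{\left(22,120 \right)} + M{\left(4 - -25 \right)} = \left(-51 + 22\right) + \frac{197 \left(4 - -25\right)^{2}}{6} = -29 + \frac{197 \left(4 + 25\right)^{2}}{6} = -29 + \frac{197 \cdot 29^{2}}{6} = -29 + \frac{197}{6} \cdot 841 = -29 + \frac{165677}{6} = \frac{165503}{6}$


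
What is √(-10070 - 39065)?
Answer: I*√49135 ≈ 221.66*I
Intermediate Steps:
√(-10070 - 39065) = √(-49135) = I*√49135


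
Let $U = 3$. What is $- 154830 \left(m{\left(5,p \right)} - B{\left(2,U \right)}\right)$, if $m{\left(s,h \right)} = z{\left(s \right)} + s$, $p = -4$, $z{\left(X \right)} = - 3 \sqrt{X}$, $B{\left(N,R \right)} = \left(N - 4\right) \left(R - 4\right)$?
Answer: $-464490 + 464490 \sqrt{5} \approx 5.7414 \cdot 10^{5}$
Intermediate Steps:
$B{\left(N,R \right)} = \left(-4 + N\right) \left(-4 + R\right)$
$m{\left(s,h \right)} = s - 3 \sqrt{s}$ ($m{\left(s,h \right)} = - 3 \sqrt{s} + s = s - 3 \sqrt{s}$)
$- 154830 \left(m{\left(5,p \right)} - B{\left(2,U \right)}\right) = - 154830 \left(\left(5 - 3 \sqrt{5}\right) - \left(16 - 8 - 12 + 2 \cdot 3\right)\right) = - 154830 \left(\left(5 - 3 \sqrt{5}\right) - \left(16 - 8 - 12 + 6\right)\right) = - 154830 \left(\left(5 - 3 \sqrt{5}\right) - 2\right) = - 154830 \left(3 - 3 \sqrt{5}\right) = -464490 + 464490 \sqrt{5}$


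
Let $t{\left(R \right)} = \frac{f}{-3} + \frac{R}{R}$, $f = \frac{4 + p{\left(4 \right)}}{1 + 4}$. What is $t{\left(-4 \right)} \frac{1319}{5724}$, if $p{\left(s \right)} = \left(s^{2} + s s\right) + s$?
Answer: $- \frac{6595}{17172} \approx -0.38406$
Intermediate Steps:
$p{\left(s \right)} = s + 2 s^{2}$ ($p{\left(s \right)} = \left(s^{2} + s^{2}\right) + s = 2 s^{2} + s = s + 2 s^{2}$)
$f = 8$ ($f = \frac{4 + 4 \left(1 + 2 \cdot 4\right)}{1 + 4} = \frac{4 + 4 \left(1 + 8\right)}{5} = \left(4 + 4 \cdot 9\right) \frac{1}{5} = \left(4 + 36\right) \frac{1}{5} = 40 \cdot \frac{1}{5} = 8$)
$t{\left(R \right)} = - \frac{5}{3}$ ($t{\left(R \right)} = \frac{8}{-3} + \frac{R}{R} = 8 \left(- \frac{1}{3}\right) + 1 = - \frac{8}{3} + 1 = - \frac{5}{3}$)
$t{\left(-4 \right)} \frac{1319}{5724} = - \frac{5 \cdot \frac{1319}{5724}}{3} = - \frac{5 \cdot 1319 \cdot \frac{1}{5724}}{3} = \left(- \frac{5}{3}\right) \frac{1319}{5724} = - \frac{6595}{17172}$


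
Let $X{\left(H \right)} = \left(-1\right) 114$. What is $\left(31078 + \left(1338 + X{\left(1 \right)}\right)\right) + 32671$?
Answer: $64973$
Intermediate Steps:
$X{\left(H \right)} = -114$
$\left(31078 + \left(1338 + X{\left(1 \right)}\right)\right) + 32671 = \left(31078 + \left(1338 - 114\right)\right) + 32671 = \left(31078 + 1224\right) + 32671 = 32302 + 32671 = 64973$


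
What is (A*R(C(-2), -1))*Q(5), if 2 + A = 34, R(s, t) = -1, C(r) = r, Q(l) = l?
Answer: -160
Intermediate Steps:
A = 32 (A = -2 + 34 = 32)
(A*R(C(-2), -1))*Q(5) = (32*(-1))*5 = -32*5 = -160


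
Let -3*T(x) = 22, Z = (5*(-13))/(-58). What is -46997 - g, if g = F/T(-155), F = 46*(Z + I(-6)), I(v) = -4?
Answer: -29995609/638 ≈ -47015.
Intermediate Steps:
Z = 65/58 (Z = -65*(-1/58) = 65/58 ≈ 1.1207)
T(x) = -22/3 (T(x) = -⅓*22 = -22/3)
F = -3841/29 (F = 46*(65/58 - 4) = 46*(-167/58) = -3841/29 ≈ -132.45)
g = 11523/638 (g = -3841/(29*(-22/3)) = -3841/29*(-3/22) = 11523/638 ≈ 18.061)
-46997 - g = -46997 - 1*11523/638 = -46997 - 11523/638 = -29995609/638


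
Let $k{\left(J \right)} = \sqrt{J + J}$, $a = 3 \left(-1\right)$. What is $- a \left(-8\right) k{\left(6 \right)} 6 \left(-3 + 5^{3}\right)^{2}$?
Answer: $- 4286592 \sqrt{3} \approx -7.4246 \cdot 10^{6}$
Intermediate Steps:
$a = -3$
$k{\left(J \right)} = \sqrt{2} \sqrt{J}$ ($k{\left(J \right)} = \sqrt{2 J} = \sqrt{2} \sqrt{J}$)
$- a \left(-8\right) k{\left(6 \right)} 6 \left(-3 + 5^{3}\right)^{2} = - \left(-3\right) \left(-8\right) \sqrt{2} \sqrt{6} \cdot 6 \left(-3 + 5^{3}\right)^{2} = - 24 \cdot 2 \sqrt{3} \cdot 6 \left(-3 + 125\right)^{2} = - 24 \cdot 12 \sqrt{3} \cdot 122^{2} = - 24 \cdot 12 \sqrt{3} \cdot 14884 = - 24 \cdot 178608 \sqrt{3} = - 4286592 \sqrt{3}$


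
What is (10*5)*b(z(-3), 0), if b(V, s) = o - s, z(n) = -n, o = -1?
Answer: -50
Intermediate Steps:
b(V, s) = -1 - s
(10*5)*b(z(-3), 0) = (10*5)*(-1 - 1*0) = 50*(-1 + 0) = 50*(-1) = -50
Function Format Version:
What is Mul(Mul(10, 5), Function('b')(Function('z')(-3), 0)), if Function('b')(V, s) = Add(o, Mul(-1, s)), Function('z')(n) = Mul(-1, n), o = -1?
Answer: -50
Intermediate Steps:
Function('b')(V, s) = Add(-1, Mul(-1, s))
Mul(Mul(10, 5), Function('b')(Function('z')(-3), 0)) = Mul(Mul(10, 5), Add(-1, Mul(-1, 0))) = Mul(50, Add(-1, 0)) = Mul(50, -1) = -50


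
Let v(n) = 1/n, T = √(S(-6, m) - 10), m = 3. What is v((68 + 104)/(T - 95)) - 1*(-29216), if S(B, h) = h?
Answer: 5025057/172 + I*√7/172 ≈ 29215.0 + 0.015382*I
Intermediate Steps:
T = I*√7 (T = √(3 - 10) = √(-7) = I*√7 ≈ 2.6458*I)
v((68 + 104)/(T - 95)) - 1*(-29216) = 1/((68 + 104)/(I*√7 - 95)) - 1*(-29216) = 1/(172/(-95 + I*√7)) + 29216 = (-95/172 + I*√7/172) + 29216 = 5025057/172 + I*√7/172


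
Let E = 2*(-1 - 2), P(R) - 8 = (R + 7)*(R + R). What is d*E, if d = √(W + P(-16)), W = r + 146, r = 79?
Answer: -6*√521 ≈ -136.95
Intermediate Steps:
W = 225 (W = 79 + 146 = 225)
P(R) = 8 + 2*R*(7 + R) (P(R) = 8 + (R + 7)*(R + R) = 8 + (7 + R)*(2*R) = 8 + 2*R*(7 + R))
E = -6 (E = 2*(-3) = -6)
d = √521 (d = √(225 + (8 + 2*(-16)² + 14*(-16))) = √(225 + (8 + 2*256 - 224)) = √(225 + (8 + 512 - 224)) = √(225 + 296) = √521 ≈ 22.825)
d*E = √521*(-6) = -6*√521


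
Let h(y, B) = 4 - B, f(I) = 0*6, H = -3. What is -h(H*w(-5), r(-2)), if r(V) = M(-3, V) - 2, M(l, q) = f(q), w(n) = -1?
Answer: -6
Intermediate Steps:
f(I) = 0
M(l, q) = 0
r(V) = -2 (r(V) = 0 - 2 = -2)
-h(H*w(-5), r(-2)) = -(4 - 1*(-2)) = -(4 + 2) = -1*6 = -6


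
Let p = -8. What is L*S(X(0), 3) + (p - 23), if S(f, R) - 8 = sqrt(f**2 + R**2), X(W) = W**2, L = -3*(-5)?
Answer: 134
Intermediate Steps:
L = 15
S(f, R) = 8 + sqrt(R**2 + f**2) (S(f, R) = 8 + sqrt(f**2 + R**2) = 8 + sqrt(R**2 + f**2))
L*S(X(0), 3) + (p - 23) = 15*(8 + sqrt(3**2 + (0**2)**2)) + (-8 - 23) = 15*(8 + sqrt(9 + 0**2)) - 31 = 15*(8 + sqrt(9 + 0)) - 31 = 15*(8 + sqrt(9)) - 31 = 15*(8 + 3) - 31 = 15*11 - 31 = 165 - 31 = 134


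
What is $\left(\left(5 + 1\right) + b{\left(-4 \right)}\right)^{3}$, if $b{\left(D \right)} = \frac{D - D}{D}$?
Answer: $216$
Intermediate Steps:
$b{\left(D \right)} = 0$ ($b{\left(D \right)} = \frac{0}{D} = 0$)
$\left(\left(5 + 1\right) + b{\left(-4 \right)}\right)^{3} = \left(\left(5 + 1\right) + 0\right)^{3} = \left(6 + 0\right)^{3} = 6^{3} = 216$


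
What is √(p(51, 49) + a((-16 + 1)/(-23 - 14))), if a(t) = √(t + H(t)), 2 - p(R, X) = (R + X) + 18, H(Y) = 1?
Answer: √(-158804 + 74*√481)/37 ≈ 10.715*I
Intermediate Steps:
p(R, X) = -16 - R - X (p(R, X) = 2 - ((R + X) + 18) = 2 - (18 + R + X) = 2 + (-18 - R - X) = -16 - R - X)
a(t) = √(1 + t) (a(t) = √(t + 1) = √(1 + t))
√(p(51, 49) + a((-16 + 1)/(-23 - 14))) = √((-16 - 1*51 - 1*49) + √(1 + (-16 + 1)/(-23 - 14))) = √((-16 - 51 - 49) + √(1 - 15/(-37))) = √(-116 + √(1 - 15*(-1/37))) = √(-116 + √(1 + 15/37)) = √(-116 + √(52/37)) = √(-116 + 2*√481/37)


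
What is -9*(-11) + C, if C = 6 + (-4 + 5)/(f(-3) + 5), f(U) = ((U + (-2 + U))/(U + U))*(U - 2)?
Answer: 522/5 ≈ 104.40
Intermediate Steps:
f(U) = (-2 + U)*(-2 + 2*U)/(2*U) (f(U) = ((-2 + 2*U)/((2*U)))*(-2 + U) = ((-2 + 2*U)*(1/(2*U)))*(-2 + U) = ((-2 + 2*U)/(2*U))*(-2 + U) = (-2 + U)*(-2 + 2*U)/(2*U))
C = 27/5 (C = 6 + (-4 + 5)/((-3 - 3 + 2/(-3)) + 5) = 6 + 1/((-3 - 3 + 2*(-1/3)) + 5) = 6 + 1/((-3 - 3 - 2/3) + 5) = 6 + 1/(-20/3 + 5) = 6 + 1/(-5/3) = 6 + 1*(-3/5) = 6 - 3/5 = 27/5 ≈ 5.4000)
-9*(-11) + C = -9*(-11) + 27/5 = 99 + 27/5 = 522/5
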